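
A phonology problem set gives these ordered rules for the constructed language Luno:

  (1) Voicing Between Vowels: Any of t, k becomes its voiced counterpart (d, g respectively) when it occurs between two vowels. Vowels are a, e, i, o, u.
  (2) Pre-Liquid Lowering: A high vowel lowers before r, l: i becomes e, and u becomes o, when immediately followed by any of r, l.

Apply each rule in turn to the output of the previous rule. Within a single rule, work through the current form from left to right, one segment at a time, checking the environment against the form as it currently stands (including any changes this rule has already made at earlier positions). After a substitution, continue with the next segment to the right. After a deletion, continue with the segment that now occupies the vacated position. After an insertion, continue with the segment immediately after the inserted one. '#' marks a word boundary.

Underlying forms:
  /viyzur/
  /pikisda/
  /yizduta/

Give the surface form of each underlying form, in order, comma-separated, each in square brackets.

/viyzur/:
  (1) Voicing Between Vowels: no change — [viyzur]
  (2) Pre-Liquid Lowering: [viyzur] → [viyzor]
/pikisda/:
  (1) Voicing Between Vowels: [pikisda] → [pigisda]
  (2) Pre-Liquid Lowering: no change — [pigisda]
/yizduta/:
  (1) Voicing Between Vowels: [yizduta] → [yizduda]
  (2) Pre-Liquid Lowering: no change — [yizduda]

[viyzor], [pigisda], [yizduda]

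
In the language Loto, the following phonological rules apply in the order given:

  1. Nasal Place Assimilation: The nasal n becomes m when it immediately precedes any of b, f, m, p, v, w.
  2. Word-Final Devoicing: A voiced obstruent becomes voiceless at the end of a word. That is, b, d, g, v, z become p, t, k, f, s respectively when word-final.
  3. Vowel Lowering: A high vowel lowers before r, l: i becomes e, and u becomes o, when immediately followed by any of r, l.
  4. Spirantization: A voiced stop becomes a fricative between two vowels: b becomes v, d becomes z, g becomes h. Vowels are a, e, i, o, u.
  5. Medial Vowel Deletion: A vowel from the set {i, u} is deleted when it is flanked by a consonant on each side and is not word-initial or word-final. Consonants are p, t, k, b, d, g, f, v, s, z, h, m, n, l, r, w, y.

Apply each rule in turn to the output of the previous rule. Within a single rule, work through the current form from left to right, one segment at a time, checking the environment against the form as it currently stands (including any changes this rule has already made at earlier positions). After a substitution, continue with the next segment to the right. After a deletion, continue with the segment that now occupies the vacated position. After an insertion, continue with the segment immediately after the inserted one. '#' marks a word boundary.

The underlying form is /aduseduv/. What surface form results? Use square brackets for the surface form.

[azsezf]

1 Nasal Place Assimilation: no change — [aduseduv]
2 Word-Final Devoicing: [aduseduv] → [aduseduf]
3 Vowel Lowering: no change — [aduseduf]
4 Spirantization: [aduseduf] → [azusezuf]
5 Medial Vowel Deletion: [azusezuf] → [azsezf]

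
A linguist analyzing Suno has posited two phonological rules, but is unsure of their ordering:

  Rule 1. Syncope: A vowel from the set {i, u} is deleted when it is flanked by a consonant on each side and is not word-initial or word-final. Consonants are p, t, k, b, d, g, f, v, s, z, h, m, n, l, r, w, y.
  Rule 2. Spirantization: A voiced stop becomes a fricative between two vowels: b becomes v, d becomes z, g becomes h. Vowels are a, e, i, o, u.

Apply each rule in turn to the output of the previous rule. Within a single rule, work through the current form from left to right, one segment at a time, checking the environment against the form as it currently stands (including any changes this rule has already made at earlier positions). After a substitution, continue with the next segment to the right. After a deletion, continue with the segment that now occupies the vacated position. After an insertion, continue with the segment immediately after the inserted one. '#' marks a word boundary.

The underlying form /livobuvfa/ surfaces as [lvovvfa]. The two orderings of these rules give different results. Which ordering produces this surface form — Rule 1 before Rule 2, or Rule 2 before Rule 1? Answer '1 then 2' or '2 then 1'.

2 then 1

Order 1 then 2:
  1 Syncope: [livobuvfa] → [lvobvfa]
  2 Spirantization: no change — [lvobvfa]
  result: [lvobvfa]
Order 2 then 1:
  2 Spirantization: [livobuvfa] → [livovuvfa]
  1 Syncope: [livovuvfa] → [lvovvfa]
  result: [lvovvfa]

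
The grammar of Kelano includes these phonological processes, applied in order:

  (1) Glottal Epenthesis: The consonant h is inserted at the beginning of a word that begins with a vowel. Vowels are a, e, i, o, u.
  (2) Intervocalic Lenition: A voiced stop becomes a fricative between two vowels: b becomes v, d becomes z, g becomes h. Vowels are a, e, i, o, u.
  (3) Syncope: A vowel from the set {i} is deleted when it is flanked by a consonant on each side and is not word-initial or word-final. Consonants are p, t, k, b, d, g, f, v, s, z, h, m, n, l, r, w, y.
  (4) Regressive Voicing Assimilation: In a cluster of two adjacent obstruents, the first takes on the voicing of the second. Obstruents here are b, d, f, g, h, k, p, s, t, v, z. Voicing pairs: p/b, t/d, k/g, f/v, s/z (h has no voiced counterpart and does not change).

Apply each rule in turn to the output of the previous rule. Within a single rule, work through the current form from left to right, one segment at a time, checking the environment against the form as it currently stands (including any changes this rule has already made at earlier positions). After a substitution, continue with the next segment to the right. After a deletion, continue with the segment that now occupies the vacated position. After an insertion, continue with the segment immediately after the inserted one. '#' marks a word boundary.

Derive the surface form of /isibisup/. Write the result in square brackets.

[hzfsup]

(1) Glottal Epenthesis: [isibisup] → [hisibisup]
(2) Intervocalic Lenition: [hisibisup] → [hisivisup]
(3) Syncope: [hisivisup] → [hsvsup]
(4) Regressive Voicing Assimilation: [hsvsup] → [hzfsup]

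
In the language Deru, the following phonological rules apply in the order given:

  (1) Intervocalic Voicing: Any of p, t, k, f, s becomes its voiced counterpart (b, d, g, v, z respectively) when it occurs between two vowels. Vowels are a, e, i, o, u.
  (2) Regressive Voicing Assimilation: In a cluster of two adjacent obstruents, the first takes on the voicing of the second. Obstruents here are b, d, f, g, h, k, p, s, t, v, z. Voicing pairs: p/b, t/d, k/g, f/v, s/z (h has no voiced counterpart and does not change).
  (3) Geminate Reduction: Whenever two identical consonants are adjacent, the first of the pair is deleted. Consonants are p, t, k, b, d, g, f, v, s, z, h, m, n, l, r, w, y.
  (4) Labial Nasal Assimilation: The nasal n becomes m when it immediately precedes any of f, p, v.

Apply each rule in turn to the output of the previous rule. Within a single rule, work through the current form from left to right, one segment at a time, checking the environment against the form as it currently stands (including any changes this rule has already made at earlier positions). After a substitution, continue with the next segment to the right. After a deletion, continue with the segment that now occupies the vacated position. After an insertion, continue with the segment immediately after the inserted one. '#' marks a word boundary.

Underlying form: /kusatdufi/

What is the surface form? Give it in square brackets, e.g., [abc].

(1) Intervocalic Voicing: [kusatdufi] → [kuzatduvi]
(2) Regressive Voicing Assimilation: [kuzatduvi] → [kuzadduvi]
(3) Geminate Reduction: [kuzadduvi] → [kuzaduvi]
(4) Labial Nasal Assimilation: no change — [kuzaduvi]

[kuzaduvi]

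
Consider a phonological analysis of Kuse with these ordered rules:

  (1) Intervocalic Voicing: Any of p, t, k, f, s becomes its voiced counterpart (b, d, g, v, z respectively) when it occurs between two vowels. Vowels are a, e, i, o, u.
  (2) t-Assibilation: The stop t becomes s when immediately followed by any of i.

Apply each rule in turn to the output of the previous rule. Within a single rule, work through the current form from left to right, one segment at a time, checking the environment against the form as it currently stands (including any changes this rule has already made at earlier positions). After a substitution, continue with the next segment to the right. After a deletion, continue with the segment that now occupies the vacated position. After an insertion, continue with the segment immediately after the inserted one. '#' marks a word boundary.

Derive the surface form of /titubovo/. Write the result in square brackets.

[sidubovo]

(1) Intervocalic Voicing: [titubovo] → [tidubovo]
(2) t-Assibilation: [tidubovo] → [sidubovo]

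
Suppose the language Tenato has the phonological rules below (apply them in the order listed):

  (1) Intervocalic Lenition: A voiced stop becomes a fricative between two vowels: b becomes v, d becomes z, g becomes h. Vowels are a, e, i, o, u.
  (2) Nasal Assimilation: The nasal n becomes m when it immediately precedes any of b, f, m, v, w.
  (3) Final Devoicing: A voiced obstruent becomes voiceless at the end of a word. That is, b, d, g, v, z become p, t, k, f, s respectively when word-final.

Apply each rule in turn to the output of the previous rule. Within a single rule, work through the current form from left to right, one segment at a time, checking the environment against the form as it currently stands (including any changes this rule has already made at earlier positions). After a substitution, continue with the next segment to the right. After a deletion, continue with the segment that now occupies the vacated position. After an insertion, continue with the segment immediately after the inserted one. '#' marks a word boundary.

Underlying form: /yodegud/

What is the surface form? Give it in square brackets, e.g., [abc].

[yozehut]

(1) Intervocalic Lenition: [yodegud] → [yozehud]
(2) Nasal Assimilation: no change — [yozehud]
(3) Final Devoicing: [yozehud] → [yozehut]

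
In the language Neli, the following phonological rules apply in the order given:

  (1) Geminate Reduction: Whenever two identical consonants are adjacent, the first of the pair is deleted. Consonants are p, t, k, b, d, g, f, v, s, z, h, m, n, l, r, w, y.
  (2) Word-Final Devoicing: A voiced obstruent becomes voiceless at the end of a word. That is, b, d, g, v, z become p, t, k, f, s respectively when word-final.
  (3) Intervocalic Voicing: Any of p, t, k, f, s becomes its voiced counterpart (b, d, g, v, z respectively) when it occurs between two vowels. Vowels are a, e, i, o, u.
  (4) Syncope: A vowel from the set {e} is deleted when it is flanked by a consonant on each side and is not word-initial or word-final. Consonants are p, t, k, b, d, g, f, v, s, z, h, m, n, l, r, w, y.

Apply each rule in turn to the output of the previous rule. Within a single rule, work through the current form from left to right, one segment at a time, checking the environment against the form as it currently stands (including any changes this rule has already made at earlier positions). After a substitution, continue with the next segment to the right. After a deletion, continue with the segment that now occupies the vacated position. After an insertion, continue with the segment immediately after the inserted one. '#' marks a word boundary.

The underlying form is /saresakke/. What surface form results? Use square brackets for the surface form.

[sarzage]

(1) Geminate Reduction: [saresakke] → [saresake]
(2) Word-Final Devoicing: no change — [saresake]
(3) Intervocalic Voicing: [saresake] → [sarezage]
(4) Syncope: [sarezage] → [sarzage]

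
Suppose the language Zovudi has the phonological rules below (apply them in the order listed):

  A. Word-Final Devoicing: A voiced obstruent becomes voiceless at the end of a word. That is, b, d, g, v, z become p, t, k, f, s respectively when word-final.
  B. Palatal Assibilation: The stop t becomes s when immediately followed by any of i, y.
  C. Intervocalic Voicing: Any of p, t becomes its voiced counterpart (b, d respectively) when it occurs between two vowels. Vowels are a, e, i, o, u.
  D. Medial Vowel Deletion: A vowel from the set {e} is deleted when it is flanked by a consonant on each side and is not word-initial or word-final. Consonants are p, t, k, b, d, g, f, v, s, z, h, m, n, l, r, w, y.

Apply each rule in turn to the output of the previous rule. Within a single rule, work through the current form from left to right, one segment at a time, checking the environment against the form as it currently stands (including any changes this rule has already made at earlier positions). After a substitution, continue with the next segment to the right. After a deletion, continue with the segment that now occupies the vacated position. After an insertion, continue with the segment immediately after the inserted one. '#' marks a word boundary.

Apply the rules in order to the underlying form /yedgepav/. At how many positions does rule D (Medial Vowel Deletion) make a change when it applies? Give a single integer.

A Word-Final Devoicing: [yedgepav] → [yedgepaf]
B Palatal Assibilation: no change — [yedgepaf]
C Intervocalic Voicing: [yedgepaf] → [yedgebaf]
D Medial Vowel Deletion: [yedgebaf] → [ydgbaf]
Rule D changed 2 position(s).

2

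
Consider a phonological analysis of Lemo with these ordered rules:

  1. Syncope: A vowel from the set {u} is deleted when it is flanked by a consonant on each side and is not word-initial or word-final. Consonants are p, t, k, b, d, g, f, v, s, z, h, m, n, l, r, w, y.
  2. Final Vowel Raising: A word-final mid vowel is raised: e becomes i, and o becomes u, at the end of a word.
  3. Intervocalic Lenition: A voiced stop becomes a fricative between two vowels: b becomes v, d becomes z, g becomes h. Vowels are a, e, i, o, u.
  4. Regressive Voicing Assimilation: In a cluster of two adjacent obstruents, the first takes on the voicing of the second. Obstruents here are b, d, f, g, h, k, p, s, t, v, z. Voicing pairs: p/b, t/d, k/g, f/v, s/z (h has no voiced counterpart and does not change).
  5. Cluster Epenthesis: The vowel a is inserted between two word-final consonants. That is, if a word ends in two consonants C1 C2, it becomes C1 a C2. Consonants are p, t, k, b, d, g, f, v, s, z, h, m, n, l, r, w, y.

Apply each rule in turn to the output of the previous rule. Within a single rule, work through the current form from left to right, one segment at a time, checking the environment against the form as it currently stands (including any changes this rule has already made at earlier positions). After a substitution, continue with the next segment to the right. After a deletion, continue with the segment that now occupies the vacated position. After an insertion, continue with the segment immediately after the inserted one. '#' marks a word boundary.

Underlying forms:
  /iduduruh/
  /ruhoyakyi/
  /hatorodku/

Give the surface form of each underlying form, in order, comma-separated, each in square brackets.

[iddrah], [rhoyakyi], [hatorotku]

/iduduruh/:
  1 Syncope: [iduduruh] → [iddrh]
  2 Final Vowel Raising: no change — [iddrh]
  3 Intervocalic Lenition: no change — [iddrh]
  4 Regressive Voicing Assimilation: no change — [iddrh]
  5 Cluster Epenthesis: [iddrh] → [iddrah]
/ruhoyakyi/:
  1 Syncope: [ruhoyakyi] → [rhoyakyi]
  2 Final Vowel Raising: no change — [rhoyakyi]
  3 Intervocalic Lenition: no change — [rhoyakyi]
  4 Regressive Voicing Assimilation: no change — [rhoyakyi]
  5 Cluster Epenthesis: no change — [rhoyakyi]
/hatorodku/:
  1 Syncope: no change — [hatorodku]
  2 Final Vowel Raising: no change — [hatorodku]
  3 Intervocalic Lenition: no change — [hatorodku]
  4 Regressive Voicing Assimilation: [hatorodku] → [hatorotku]
  5 Cluster Epenthesis: no change — [hatorotku]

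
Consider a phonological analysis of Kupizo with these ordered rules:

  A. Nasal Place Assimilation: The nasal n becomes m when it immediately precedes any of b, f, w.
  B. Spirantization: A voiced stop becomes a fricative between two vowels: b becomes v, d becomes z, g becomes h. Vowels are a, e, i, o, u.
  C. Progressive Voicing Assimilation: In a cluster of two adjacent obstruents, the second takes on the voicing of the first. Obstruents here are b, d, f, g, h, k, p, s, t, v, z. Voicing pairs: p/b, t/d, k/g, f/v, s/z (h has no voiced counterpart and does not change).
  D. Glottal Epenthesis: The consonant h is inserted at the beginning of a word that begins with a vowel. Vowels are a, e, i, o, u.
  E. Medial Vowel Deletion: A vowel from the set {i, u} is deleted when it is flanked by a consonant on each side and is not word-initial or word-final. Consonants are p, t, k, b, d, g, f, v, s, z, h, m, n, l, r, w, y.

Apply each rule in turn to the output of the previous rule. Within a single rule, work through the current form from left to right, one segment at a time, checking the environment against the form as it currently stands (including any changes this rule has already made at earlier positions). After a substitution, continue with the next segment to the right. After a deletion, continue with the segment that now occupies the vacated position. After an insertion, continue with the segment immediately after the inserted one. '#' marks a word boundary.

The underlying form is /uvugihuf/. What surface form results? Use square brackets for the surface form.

A Nasal Place Assimilation: no change — [uvugihuf]
B Spirantization: [uvugihuf] → [uvuhihuf]
C Progressive Voicing Assimilation: no change — [uvuhihuf]
D Glottal Epenthesis: [uvuhihuf] → [huvuhihuf]
E Medial Vowel Deletion: [huvuhihuf] → [hvhhf]

[hvhhf]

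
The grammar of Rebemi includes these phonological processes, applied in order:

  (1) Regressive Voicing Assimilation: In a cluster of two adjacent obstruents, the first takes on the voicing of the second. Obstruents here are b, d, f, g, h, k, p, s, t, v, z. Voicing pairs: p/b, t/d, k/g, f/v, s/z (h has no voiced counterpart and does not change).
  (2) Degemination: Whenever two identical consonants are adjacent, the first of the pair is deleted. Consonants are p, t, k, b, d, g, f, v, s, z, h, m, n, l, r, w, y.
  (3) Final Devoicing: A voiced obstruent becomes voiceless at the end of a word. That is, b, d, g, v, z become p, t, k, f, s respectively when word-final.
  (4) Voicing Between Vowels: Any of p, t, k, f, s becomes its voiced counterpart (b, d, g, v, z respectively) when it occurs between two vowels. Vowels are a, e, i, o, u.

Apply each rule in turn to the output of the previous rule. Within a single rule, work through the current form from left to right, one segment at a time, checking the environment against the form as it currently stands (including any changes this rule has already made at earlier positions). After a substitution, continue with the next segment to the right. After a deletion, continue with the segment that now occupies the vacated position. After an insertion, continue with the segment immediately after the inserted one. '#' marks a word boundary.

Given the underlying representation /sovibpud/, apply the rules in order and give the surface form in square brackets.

[sovibut]

(1) Regressive Voicing Assimilation: [sovibpud] → [sovippud]
(2) Degemination: [sovippud] → [sovipud]
(3) Final Devoicing: [sovipud] → [soviput]
(4) Voicing Between Vowels: [soviput] → [sovibut]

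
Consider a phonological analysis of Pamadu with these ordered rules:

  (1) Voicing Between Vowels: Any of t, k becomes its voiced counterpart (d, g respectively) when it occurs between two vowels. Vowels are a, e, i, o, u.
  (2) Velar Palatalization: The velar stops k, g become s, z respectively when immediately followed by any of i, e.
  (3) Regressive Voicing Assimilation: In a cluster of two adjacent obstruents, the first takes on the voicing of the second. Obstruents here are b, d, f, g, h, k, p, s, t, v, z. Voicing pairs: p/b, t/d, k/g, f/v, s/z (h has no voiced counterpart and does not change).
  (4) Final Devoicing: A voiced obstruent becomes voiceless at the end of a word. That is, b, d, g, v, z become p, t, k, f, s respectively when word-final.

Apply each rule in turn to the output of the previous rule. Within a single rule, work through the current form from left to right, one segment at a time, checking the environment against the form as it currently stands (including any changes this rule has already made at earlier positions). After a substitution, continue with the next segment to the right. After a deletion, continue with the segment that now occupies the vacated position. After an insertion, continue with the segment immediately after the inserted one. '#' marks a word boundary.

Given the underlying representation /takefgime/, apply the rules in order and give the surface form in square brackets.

[tazevzime]

(1) Voicing Between Vowels: [takefgime] → [tagefgime]
(2) Velar Palatalization: [tagefgime] → [tazefzime]
(3) Regressive Voicing Assimilation: [tazefzime] → [tazevzime]
(4) Final Devoicing: no change — [tazevzime]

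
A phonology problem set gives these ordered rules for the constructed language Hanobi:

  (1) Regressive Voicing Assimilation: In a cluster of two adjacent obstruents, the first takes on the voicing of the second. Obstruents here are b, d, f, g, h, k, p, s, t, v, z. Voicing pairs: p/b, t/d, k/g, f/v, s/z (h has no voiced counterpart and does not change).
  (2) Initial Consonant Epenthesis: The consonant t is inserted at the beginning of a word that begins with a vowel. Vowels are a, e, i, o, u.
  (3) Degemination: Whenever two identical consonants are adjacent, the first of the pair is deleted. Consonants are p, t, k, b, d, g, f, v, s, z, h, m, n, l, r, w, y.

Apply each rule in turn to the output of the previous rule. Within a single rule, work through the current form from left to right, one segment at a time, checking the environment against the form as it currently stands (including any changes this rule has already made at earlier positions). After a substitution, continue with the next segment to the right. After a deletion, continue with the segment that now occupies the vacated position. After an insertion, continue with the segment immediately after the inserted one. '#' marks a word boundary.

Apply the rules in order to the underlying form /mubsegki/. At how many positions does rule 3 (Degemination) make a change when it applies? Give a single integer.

(1) Regressive Voicing Assimilation: [mubsegki] → [mupsekki]
(2) Initial Consonant Epenthesis: no change — [mupsekki]
(3) Degemination: [mupsekki] → [mupseki]
Rule 3 changed 1 position(s).

1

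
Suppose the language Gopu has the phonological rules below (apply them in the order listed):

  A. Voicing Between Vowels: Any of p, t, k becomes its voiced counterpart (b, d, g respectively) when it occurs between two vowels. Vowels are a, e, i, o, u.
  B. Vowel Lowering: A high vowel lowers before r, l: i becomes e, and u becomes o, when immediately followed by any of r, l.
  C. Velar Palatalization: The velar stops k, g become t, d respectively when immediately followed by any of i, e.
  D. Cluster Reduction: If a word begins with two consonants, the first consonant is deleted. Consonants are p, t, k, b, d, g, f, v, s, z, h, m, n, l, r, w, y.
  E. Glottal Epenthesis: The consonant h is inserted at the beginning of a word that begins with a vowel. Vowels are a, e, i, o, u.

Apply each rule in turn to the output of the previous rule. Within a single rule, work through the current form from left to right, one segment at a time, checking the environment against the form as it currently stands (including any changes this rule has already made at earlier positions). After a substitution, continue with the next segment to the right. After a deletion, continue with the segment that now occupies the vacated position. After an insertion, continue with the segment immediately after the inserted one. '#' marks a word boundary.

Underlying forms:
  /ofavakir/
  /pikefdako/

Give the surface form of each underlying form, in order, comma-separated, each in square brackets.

[hofavader], [pidefdago]

/ofavakir/:
  A Voicing Between Vowels: [ofavakir] → [ofavagir]
  B Vowel Lowering: [ofavagir] → [ofavager]
  C Velar Palatalization: [ofavager] → [ofavader]
  D Cluster Reduction: no change — [ofavader]
  E Glottal Epenthesis: [ofavader] → [hofavader]
/pikefdako/:
  A Voicing Between Vowels: [pikefdako] → [pigefdago]
  B Vowel Lowering: no change — [pigefdago]
  C Velar Palatalization: [pigefdago] → [pidefdago]
  D Cluster Reduction: no change — [pidefdago]
  E Glottal Epenthesis: no change — [pidefdago]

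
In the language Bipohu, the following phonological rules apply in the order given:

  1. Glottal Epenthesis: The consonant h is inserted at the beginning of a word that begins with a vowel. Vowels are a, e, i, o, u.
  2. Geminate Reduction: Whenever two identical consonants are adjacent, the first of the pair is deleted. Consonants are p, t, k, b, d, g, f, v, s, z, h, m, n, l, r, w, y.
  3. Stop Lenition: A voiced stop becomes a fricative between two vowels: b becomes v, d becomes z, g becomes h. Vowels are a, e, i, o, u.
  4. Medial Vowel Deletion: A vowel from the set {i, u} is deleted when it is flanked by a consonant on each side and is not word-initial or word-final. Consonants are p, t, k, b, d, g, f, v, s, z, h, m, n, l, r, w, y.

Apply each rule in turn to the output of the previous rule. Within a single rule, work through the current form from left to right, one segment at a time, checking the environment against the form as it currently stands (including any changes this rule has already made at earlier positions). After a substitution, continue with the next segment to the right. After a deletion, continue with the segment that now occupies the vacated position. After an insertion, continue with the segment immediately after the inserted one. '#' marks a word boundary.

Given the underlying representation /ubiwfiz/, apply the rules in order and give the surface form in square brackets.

1 Glottal Epenthesis: [ubiwfiz] → [hubiwfiz]
2 Geminate Reduction: no change — [hubiwfiz]
3 Stop Lenition: [hubiwfiz] → [huviwfiz]
4 Medial Vowel Deletion: [huviwfiz] → [hvwfz]

[hvwfz]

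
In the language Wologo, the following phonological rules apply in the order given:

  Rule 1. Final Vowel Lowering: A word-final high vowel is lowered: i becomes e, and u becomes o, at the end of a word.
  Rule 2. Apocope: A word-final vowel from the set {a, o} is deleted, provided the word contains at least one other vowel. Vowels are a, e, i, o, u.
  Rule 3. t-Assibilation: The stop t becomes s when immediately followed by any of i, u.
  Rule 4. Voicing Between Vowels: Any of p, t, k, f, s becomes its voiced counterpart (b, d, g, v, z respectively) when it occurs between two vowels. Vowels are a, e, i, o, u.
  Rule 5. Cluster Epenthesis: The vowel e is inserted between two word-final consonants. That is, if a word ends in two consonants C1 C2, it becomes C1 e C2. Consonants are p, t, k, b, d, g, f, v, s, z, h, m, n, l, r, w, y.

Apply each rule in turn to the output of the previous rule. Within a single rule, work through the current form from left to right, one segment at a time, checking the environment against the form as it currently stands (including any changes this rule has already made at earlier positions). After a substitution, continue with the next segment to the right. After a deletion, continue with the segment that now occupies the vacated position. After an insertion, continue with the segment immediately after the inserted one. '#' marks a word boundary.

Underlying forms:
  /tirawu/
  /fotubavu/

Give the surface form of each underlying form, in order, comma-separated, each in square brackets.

/tirawu/:
  Rule 1 Final Vowel Lowering: [tirawu] → [tirawo]
  Rule 2 Apocope: [tirawo] → [tiraw]
  Rule 3 t-Assibilation: [tiraw] → [siraw]
  Rule 4 Voicing Between Vowels: no change — [siraw]
  Rule 5 Cluster Epenthesis: no change — [siraw]
/fotubavu/:
  Rule 1 Final Vowel Lowering: [fotubavu] → [fotubavo]
  Rule 2 Apocope: [fotubavo] → [fotubav]
  Rule 3 t-Assibilation: [fotubav] → [fosubav]
  Rule 4 Voicing Between Vowels: [fosubav] → [fozubav]
  Rule 5 Cluster Epenthesis: no change — [fozubav]

[siraw], [fozubav]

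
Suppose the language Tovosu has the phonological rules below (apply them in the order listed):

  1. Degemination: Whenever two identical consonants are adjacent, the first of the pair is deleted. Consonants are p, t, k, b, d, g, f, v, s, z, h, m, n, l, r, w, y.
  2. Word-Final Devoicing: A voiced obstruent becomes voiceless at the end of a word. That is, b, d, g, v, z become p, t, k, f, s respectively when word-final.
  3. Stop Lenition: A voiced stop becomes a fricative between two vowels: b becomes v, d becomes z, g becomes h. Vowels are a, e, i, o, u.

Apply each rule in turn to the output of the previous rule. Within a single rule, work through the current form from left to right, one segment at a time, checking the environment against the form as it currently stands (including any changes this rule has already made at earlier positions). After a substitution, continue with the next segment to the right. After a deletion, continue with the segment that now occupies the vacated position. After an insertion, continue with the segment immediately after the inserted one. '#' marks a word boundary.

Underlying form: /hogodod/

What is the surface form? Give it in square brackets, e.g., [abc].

1 Degemination: no change — [hogodod]
2 Word-Final Devoicing: [hogodod] → [hogodot]
3 Stop Lenition: [hogodot] → [hohozot]

[hohozot]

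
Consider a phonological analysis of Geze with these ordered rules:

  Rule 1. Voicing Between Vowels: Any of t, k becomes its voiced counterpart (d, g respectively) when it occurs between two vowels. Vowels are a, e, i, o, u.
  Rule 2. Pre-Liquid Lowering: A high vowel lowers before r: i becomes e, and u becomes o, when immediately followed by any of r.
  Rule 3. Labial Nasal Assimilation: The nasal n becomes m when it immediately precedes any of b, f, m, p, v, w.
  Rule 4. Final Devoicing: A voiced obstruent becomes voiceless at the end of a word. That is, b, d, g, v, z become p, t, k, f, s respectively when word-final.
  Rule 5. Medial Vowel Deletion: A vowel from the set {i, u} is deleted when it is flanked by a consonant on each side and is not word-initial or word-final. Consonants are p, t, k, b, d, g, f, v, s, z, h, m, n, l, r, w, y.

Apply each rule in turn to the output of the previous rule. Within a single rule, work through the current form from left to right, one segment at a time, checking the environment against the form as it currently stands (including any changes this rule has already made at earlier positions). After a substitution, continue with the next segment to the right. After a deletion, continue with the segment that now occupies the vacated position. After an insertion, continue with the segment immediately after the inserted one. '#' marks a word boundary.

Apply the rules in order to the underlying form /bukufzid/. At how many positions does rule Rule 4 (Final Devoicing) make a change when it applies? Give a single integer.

1

Rule 1 Voicing Between Vowels: [bukufzid] → [bugufzid]
Rule 2 Pre-Liquid Lowering: no change — [bugufzid]
Rule 3 Labial Nasal Assimilation: no change — [bugufzid]
Rule 4 Final Devoicing: [bugufzid] → [bugufzit]
Rule 5 Medial Vowel Deletion: [bugufzit] → [bgfzt]
Rule Rule 4 changed 1 position(s).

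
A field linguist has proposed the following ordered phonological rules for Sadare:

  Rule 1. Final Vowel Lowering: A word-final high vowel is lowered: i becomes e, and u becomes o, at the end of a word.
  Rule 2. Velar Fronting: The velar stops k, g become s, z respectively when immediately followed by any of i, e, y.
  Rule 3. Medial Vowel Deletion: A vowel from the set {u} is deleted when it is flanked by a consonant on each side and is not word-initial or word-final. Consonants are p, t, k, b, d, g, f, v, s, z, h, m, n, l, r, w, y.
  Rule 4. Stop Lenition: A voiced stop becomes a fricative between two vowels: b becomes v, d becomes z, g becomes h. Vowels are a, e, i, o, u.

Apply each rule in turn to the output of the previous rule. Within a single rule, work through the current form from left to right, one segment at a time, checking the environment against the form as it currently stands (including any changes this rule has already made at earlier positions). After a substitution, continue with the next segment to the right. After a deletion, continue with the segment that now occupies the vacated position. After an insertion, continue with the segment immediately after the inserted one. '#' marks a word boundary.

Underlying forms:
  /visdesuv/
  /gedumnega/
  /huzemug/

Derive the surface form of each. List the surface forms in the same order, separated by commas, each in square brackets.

[visdesv], [zedmneha], [hzemg]

/visdesuv/:
  Rule 1 Final Vowel Lowering: no change — [visdesuv]
  Rule 2 Velar Fronting: no change — [visdesuv]
  Rule 3 Medial Vowel Deletion: [visdesuv] → [visdesv]
  Rule 4 Stop Lenition: no change — [visdesv]
/gedumnega/:
  Rule 1 Final Vowel Lowering: no change — [gedumnega]
  Rule 2 Velar Fronting: [gedumnega] → [zedumnega]
  Rule 3 Medial Vowel Deletion: [zedumnega] → [zedmnega]
  Rule 4 Stop Lenition: [zedmnega] → [zedmneha]
/huzemug/:
  Rule 1 Final Vowel Lowering: no change — [huzemug]
  Rule 2 Velar Fronting: no change — [huzemug]
  Rule 3 Medial Vowel Deletion: [huzemug] → [hzemg]
  Rule 4 Stop Lenition: no change — [hzemg]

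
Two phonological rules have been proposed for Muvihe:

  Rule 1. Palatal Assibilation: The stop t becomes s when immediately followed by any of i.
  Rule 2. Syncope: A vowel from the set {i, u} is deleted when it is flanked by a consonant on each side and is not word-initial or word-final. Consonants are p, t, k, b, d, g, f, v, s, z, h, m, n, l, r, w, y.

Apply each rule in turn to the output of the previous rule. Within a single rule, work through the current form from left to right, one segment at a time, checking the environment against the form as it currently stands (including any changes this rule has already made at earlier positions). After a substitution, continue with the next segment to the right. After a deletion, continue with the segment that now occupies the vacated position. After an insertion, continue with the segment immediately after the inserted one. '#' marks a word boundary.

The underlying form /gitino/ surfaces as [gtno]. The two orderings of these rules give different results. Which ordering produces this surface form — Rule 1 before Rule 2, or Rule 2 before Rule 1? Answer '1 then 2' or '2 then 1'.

Order 1 then 2:
  1 Palatal Assibilation: [gitino] → [gisino]
  2 Syncope: [gisino] → [gsno]
  result: [gsno]
Order 2 then 1:
  2 Syncope: [gitino] → [gtno]
  1 Palatal Assibilation: no change — [gtno]
  result: [gtno]

2 then 1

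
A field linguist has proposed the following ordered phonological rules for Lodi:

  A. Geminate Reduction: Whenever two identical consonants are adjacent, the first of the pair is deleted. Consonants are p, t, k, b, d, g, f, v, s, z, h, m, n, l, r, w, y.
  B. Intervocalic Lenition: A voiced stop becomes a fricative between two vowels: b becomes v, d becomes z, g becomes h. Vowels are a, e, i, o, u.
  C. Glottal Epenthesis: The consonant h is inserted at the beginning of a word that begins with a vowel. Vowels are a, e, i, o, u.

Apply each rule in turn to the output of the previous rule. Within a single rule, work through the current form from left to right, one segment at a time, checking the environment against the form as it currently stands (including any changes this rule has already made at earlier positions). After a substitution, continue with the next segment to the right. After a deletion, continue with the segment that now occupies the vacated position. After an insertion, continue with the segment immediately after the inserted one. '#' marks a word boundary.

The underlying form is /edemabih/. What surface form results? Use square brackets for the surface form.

[hezemavih]

A Geminate Reduction: no change — [edemabih]
B Intervocalic Lenition: [edemabih] → [ezemavih]
C Glottal Epenthesis: [ezemavih] → [hezemavih]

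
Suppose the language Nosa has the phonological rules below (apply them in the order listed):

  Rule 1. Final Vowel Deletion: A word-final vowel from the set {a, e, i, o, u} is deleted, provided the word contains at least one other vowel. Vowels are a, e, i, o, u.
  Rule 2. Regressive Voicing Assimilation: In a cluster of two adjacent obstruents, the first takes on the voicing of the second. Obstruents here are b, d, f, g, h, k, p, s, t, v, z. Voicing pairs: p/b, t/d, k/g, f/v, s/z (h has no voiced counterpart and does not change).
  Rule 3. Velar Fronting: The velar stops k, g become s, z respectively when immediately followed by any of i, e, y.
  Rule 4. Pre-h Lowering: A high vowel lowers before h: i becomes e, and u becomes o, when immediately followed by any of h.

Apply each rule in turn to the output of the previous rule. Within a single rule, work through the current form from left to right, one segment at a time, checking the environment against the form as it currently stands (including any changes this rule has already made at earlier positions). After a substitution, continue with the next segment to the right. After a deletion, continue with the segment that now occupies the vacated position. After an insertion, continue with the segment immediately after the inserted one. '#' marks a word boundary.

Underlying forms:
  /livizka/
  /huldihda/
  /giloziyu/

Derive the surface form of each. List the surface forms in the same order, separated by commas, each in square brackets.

[livisk], [huldehd], [ziloziy]

/livizka/:
  Rule 1 Final Vowel Deletion: [livizka] → [livizk]
  Rule 2 Regressive Voicing Assimilation: [livizk] → [livisk]
  Rule 3 Velar Fronting: no change — [livisk]
  Rule 4 Pre-h Lowering: no change — [livisk]
/huldihda/:
  Rule 1 Final Vowel Deletion: [huldihda] → [huldihd]
  Rule 2 Regressive Voicing Assimilation: no change — [huldihd]
  Rule 3 Velar Fronting: no change — [huldihd]
  Rule 4 Pre-h Lowering: [huldihd] → [huldehd]
/giloziyu/:
  Rule 1 Final Vowel Deletion: [giloziyu] → [giloziy]
  Rule 2 Regressive Voicing Assimilation: no change — [giloziy]
  Rule 3 Velar Fronting: [giloziy] → [ziloziy]
  Rule 4 Pre-h Lowering: no change — [ziloziy]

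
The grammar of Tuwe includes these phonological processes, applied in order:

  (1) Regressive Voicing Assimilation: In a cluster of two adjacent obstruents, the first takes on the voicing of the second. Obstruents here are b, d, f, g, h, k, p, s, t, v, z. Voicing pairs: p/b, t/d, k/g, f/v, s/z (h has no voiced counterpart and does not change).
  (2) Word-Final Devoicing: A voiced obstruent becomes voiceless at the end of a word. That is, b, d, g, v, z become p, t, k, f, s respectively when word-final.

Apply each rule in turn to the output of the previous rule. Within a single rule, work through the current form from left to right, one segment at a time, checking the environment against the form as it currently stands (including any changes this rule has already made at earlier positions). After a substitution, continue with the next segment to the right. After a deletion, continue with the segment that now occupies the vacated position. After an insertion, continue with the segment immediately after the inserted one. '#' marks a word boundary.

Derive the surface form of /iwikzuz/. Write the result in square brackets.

(1) Regressive Voicing Assimilation: [iwikzuz] → [iwigzuz]
(2) Word-Final Devoicing: [iwigzuz] → [iwigzus]

[iwigzus]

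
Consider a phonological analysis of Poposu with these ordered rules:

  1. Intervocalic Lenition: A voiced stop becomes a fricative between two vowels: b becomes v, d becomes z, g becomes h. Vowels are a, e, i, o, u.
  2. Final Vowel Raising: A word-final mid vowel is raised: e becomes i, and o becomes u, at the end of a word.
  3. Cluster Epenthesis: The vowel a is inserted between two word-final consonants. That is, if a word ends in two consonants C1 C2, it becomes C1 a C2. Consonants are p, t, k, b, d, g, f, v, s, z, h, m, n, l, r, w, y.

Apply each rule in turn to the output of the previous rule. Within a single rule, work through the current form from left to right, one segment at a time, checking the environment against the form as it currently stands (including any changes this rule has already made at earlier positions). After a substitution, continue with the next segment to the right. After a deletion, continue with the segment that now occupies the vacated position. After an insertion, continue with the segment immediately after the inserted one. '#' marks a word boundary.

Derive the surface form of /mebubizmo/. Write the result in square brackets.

1 Intervocalic Lenition: [mebubizmo] → [mevuvizmo]
2 Final Vowel Raising: [mevuvizmo] → [mevuvizmu]
3 Cluster Epenthesis: no change — [mevuvizmu]

[mevuvizmu]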